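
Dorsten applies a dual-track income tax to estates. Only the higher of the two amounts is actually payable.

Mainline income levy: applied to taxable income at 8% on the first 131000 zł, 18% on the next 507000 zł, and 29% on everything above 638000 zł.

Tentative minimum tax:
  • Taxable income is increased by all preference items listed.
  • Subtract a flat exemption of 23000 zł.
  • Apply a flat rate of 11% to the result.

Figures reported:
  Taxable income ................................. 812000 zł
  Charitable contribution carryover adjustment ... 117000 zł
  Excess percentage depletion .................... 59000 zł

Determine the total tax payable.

152200 zł

Mainline income levy:
  131000 zł × 8% = 10480 zł
  507000 zł × 18% = 91260 zł
  174000 zł × 29% = 50460 zł
  → 152200 zł

Tentative minimum tax:
  Adjusted income: 812000 zł + 117000 zł + 59000 zł = 988000 zł
  Less exemption 23000 zł → base 965000 zł
  965000 zł × 11% = 106150 zł

152200 zł > 106150 zł, so the mainline income levy governs.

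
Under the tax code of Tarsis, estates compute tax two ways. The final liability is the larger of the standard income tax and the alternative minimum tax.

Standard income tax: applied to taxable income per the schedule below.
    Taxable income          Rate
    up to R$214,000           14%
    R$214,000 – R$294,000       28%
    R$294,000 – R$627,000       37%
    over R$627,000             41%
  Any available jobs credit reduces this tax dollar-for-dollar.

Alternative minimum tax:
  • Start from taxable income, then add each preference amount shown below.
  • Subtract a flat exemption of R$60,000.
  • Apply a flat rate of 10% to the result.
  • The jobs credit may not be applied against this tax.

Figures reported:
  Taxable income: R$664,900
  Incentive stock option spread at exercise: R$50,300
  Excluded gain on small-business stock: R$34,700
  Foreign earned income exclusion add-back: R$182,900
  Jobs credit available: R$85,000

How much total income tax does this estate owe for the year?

R$106,109

Alternative minimum tax:
  Adjusted income: R$664,900 + R$50,300 + R$34,700 + R$182,900 = R$932,800
  Less exemption R$60,000 → base R$872,800
  R$872,800 × 10% = R$87,280

Standard income tax:
  R$214,000 × 14% = R$29,960
  R$80,000 × 28% = R$22,400
  R$333,000 × 37% = R$123,210
  R$37,900 × 41% = R$15,539
  → R$191,109
  Less jobs credit R$85,000 → R$106,109

R$106,109 > R$87,280, so the standard income tax governs.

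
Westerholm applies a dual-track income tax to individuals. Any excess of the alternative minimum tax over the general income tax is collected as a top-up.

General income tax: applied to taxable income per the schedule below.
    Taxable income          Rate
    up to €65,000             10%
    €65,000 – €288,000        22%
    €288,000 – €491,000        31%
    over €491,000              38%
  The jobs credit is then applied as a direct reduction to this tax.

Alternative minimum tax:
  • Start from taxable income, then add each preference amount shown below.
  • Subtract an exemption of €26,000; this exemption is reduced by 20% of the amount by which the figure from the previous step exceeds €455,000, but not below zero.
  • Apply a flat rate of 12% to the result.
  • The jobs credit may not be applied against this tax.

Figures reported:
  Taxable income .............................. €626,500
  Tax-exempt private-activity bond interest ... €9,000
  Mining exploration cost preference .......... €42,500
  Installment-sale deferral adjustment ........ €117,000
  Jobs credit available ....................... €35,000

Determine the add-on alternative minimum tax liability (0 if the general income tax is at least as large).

Alternative minimum tax:
  Adjusted income: €626,500 + €9,000 + €42,500 + €117,000 = €795,000
  Exemption: 20% × (€795,000 − €455,000) = €68,000 ≥ €26,000, so the exemption is fully phased out
  Base: €795,000 − €0 = €795,000
  €795,000 × 12% = €95,400

General income tax:
  €65,000 × 10% = €6,500
  €223,000 × 22% = €49,060
  €203,000 × 31% = €62,930
  €135,500 × 38% = €51,490
  → €169,980
  Less jobs credit €35,000 → €134,980

€95,400 ≤ €134,980, so no add-on is due.

€0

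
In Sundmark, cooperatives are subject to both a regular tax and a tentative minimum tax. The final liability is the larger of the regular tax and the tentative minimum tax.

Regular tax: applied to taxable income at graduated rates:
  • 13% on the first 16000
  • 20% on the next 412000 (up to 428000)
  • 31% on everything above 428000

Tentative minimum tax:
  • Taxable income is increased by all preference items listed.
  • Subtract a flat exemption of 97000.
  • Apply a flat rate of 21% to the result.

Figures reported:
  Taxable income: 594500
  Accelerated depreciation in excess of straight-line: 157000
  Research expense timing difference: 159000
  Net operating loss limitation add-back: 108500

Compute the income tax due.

193620

Tentative minimum tax:
  Adjusted income: 594500 + 157000 + 159000 + 108500 = 1019000
  Less exemption 97000 → base 922000
  922000 × 21% = 193620

Regular tax:
  16000 × 13% = 2080
  412000 × 20% = 82400
  166500 × 31% = 51615
  → 136095

193620 > 136095, so the tentative minimum tax is the binding amount.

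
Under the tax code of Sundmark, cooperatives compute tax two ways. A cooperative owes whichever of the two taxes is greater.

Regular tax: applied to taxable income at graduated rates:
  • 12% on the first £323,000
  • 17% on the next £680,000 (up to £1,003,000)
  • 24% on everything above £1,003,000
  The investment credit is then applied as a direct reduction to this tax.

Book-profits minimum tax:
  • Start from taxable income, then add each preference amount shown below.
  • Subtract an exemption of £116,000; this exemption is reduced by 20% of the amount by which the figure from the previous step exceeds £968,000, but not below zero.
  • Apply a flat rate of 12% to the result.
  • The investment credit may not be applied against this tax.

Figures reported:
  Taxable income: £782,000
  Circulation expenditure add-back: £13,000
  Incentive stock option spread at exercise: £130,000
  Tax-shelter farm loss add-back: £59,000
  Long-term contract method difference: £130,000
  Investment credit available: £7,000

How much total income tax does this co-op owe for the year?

Book-profits minimum tax:
  Adjusted income: £782,000 + £13,000 + £130,000 + £59,000 + £130,000 = £1,114,000
  Exemption: £116,000 − 20% × (£1,114,000 − £968,000) = £116,000 − £29,200 = £86,800
  Base: £1,114,000 − £86,800 = £1,027,200
  £1,027,200 × 12% = £123,264

Regular tax:
  £323,000 × 12% = £38,760
  £459,000 × 17% = £78,030
  → £116,790
  Less investment credit £7,000 → £109,790

£123,264 > £109,790, so the book-profits minimum tax is the binding amount.

£123,264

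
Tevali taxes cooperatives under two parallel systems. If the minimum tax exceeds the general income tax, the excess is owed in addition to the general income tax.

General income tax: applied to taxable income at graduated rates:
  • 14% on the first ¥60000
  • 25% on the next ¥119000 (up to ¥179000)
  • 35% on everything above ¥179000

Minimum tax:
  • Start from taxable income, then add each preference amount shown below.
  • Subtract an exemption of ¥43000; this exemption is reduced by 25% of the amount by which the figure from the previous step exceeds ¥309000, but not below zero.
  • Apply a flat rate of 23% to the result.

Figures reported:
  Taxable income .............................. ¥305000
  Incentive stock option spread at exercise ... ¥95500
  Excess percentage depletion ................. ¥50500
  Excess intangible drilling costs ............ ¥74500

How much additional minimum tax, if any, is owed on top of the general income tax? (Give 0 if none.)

Minimum tax:
  Adjusted income: ¥305000 + ¥95500 + ¥50500 + ¥74500 = ¥525500
  Exemption: 25% × (¥525500 − ¥309000) = ¥54125 ≥ ¥43000, so the exemption is fully phased out
  Base: ¥525500 − ¥0 = ¥525500
  ¥525500 × 23% = ¥120865

General income tax:
  ¥60000 × 14% = ¥8400
  ¥119000 × 25% = ¥29750
  ¥126000 × 35% = ¥44100
  → ¥82250

Excess of minimum tax over general income tax: ¥120865 − ¥82250 = ¥38615.

¥38615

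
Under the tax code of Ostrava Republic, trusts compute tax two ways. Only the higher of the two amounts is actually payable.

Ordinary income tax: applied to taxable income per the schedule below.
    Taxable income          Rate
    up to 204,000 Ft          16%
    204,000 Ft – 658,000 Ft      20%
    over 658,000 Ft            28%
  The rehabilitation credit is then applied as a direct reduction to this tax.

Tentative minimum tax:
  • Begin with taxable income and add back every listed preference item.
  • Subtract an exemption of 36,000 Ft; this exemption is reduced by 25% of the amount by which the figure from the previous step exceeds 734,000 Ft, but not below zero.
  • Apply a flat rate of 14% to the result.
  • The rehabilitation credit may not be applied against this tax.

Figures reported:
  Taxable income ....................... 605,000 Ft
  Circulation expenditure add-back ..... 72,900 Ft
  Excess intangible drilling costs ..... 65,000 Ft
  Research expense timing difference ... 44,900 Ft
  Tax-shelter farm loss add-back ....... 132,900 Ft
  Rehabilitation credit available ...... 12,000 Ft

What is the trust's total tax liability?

Tentative minimum tax:
  Adjusted income: 605,000 Ft + 72,900 Ft + 65,000 Ft + 44,900 Ft + 132,900 Ft = 920,700 Ft
  Exemption: 25% × (920,700 Ft − 734,000 Ft) = 46,675 Ft ≥ 36,000 Ft, so the exemption is fully phased out
  Base: 920,700 Ft − 0 Ft = 920,700 Ft
  920,700 Ft × 14% = 128,898 Ft

Ordinary income tax:
  204,000 Ft × 16% = 32,640 Ft
  401,000 Ft × 20% = 80,200 Ft
  → 112,840 Ft
  Less rehabilitation credit 12,000 Ft → 100,840 Ft

128,898 Ft > 100,840 Ft, so the tentative minimum tax is the binding amount.

128,898 Ft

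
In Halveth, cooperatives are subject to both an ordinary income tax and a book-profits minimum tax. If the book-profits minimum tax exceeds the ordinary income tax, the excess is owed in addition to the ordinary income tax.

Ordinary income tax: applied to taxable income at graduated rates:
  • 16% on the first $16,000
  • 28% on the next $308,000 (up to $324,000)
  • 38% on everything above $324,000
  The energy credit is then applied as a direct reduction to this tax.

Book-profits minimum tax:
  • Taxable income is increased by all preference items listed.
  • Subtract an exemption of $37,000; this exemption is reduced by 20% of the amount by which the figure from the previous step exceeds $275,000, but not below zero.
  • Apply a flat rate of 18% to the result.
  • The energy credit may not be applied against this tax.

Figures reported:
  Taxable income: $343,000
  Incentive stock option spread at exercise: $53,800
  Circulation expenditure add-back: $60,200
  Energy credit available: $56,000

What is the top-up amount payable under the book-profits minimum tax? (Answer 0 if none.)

$42,132

Ordinary income tax:
  $16,000 × 16% = $2,560
  $308,000 × 28% = $86,240
  $19,000 × 38% = $7,220
  → $96,020
  Less energy credit $56,000 → $40,020

Book-profits minimum tax:
  Adjusted income: $343,000 + $53,800 + $60,200 = $457,000
  Exemption: $37,000 − 20% × ($457,000 − $275,000) = $37,000 − $36,400 = $600
  Base: $457,000 − $600 = $456,400
  $456,400 × 18% = $82,152

Excess of book-profits minimum tax over ordinary income tax: $82,152 − $40,020 = $42,132.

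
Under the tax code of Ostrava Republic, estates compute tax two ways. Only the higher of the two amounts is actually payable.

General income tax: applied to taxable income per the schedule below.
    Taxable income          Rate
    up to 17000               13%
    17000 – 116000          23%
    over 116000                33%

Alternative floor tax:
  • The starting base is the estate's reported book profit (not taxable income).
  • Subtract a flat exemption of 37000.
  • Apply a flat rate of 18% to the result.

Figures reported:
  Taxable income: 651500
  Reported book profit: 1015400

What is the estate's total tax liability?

Alternative floor tax:
  Base (reported book profit): 1015400
  Less exemption 37000 → base 978400
  978400 × 18% = 176112

General income tax:
  17000 × 13% = 2210
  99000 × 23% = 22770
  535500 × 33% = 176715
  → 201695

201695 > 176112, so the general income tax governs.

201695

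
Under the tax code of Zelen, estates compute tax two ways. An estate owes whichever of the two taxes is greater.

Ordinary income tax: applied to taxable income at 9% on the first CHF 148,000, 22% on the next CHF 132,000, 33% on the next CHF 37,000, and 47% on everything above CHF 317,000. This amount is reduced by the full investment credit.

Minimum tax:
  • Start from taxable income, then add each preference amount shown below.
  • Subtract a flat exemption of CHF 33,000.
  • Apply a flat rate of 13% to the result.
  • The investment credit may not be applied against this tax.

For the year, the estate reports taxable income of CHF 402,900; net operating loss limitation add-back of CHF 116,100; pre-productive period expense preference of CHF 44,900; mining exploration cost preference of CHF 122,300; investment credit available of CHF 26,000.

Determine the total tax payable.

CHF 84,916

Minimum tax:
  Adjusted income: CHF 402,900 + CHF 116,100 + CHF 44,900 + CHF 122,300 = CHF 686,200
  Less exemption CHF 33,000 → base CHF 653,200
  CHF 653,200 × 13% = CHF 84,916

Ordinary income tax:
  CHF 148,000 × 9% = CHF 13,320
  CHF 132,000 × 22% = CHF 29,040
  CHF 37,000 × 33% = CHF 12,210
  CHF 85,900 × 47% = CHF 40,373
  → CHF 94,943
  Less investment credit CHF 26,000 → CHF 68,943

CHF 84,916 > CHF 68,943, so the minimum tax is the binding amount.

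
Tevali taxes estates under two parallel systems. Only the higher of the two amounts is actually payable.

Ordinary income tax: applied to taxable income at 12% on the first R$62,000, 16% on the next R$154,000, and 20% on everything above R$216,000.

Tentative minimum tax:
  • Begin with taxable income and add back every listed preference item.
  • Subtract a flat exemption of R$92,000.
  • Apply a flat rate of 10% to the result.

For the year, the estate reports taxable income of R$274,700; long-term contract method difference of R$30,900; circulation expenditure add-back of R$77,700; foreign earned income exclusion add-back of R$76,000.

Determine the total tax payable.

Ordinary income tax:
  R$62,000 × 12% = R$7,440
  R$154,000 × 16% = R$24,640
  R$58,700 × 20% = R$11,740
  → R$43,820

Tentative minimum tax:
  Adjusted income: R$274,700 + R$30,900 + R$77,700 + R$76,000 = R$459,300
  Less exemption R$92,000 → base R$367,300
  R$367,300 × 10% = R$36,730

R$43,820 > R$36,730, so the ordinary income tax governs.

R$43,820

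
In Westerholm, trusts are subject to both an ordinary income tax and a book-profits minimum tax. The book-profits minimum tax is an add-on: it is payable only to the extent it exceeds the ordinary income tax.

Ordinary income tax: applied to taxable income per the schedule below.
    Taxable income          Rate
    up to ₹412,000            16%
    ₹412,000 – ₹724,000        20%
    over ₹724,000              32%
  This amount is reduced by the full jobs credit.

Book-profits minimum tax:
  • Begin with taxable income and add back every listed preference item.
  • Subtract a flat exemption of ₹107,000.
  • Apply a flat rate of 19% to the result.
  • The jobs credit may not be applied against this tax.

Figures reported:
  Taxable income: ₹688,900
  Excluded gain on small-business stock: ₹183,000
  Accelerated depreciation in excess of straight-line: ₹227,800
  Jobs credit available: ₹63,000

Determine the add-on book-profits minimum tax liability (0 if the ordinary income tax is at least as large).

₹130,313

Book-profits minimum tax:
  Adjusted income: ₹688,900 + ₹183,000 + ₹227,800 = ₹1,099,700
  Less exemption ₹107,000 → base ₹992,700
  ₹992,700 × 19% = ₹188,613

Ordinary income tax:
  ₹412,000 × 16% = ₹65,920
  ₹276,900 × 20% = ₹55,380
  → ₹121,300
  Less jobs credit ₹63,000 → ₹58,300

Excess of book-profits minimum tax over ordinary income tax: ₹188,613 − ₹58,300 = ₹130,313.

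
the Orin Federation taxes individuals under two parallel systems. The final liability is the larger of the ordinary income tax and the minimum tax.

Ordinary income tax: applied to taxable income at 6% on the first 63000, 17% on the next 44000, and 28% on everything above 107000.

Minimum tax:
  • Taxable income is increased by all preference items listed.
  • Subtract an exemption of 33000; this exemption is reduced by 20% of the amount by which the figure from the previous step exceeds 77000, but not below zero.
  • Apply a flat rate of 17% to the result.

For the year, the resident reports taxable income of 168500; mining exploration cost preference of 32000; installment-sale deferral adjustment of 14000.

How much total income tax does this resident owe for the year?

Ordinary income tax:
  63000 × 6% = 3780
  44000 × 17% = 7480
  61500 × 28% = 17220
  → 28480

Minimum tax:
  Adjusted income: 168500 + 32000 + 14000 = 214500
  Exemption: 33000 − 20% × (214500 − 77000) = 33000 − 27500 = 5500
  Base: 214500 − 5500 = 209000
  209000 × 17% = 35530

35530 > 28480, so the minimum tax is the binding amount.

35530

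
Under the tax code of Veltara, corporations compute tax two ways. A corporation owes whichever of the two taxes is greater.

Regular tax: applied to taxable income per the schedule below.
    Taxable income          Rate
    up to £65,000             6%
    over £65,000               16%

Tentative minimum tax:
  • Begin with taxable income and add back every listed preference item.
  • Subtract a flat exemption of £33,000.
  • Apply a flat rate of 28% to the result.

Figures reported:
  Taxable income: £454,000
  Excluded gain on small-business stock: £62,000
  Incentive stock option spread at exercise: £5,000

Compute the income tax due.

£136,640

Tentative minimum tax:
  Adjusted income: £454,000 + £62,000 + £5,000 = £521,000
  Less exemption £33,000 → base £488,000
  £488,000 × 28% = £136,640

Regular tax:
  £65,000 × 6% = £3,900
  £389,000 × 16% = £62,240
  → £66,140

£136,640 > £66,140, so the tentative minimum tax is the binding amount.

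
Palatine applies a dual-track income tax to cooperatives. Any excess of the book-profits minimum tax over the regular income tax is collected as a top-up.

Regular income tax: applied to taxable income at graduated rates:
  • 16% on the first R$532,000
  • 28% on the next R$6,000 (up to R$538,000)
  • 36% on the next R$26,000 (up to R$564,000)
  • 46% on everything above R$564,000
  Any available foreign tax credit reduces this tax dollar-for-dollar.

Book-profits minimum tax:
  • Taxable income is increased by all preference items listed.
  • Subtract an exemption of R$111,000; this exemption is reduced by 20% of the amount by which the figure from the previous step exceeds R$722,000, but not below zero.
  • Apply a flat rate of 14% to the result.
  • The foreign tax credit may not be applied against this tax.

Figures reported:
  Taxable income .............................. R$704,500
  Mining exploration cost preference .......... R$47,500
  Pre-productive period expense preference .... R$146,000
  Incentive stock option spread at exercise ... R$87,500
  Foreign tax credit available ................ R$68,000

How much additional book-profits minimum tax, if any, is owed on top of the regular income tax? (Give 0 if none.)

Book-profits minimum tax:
  Adjusted income: R$704,500 + R$47,500 + R$146,000 + R$87,500 = R$985,500
  Exemption: R$111,000 − 20% × (R$985,500 − R$722,000) = R$111,000 − R$52,700 = R$58,300
  Base: R$985,500 − R$58,300 = R$927,200
  R$927,200 × 14% = R$129,808

Regular income tax:
  R$532,000 × 16% = R$85,120
  R$6,000 × 28% = R$1,680
  R$26,000 × 36% = R$9,360
  R$140,500 × 46% = R$64,630
  → R$160,790
  Less foreign tax credit R$68,000 → R$92,790

Excess of book-profits minimum tax over regular income tax: R$129,808 − R$92,790 = R$37,018.

R$37,018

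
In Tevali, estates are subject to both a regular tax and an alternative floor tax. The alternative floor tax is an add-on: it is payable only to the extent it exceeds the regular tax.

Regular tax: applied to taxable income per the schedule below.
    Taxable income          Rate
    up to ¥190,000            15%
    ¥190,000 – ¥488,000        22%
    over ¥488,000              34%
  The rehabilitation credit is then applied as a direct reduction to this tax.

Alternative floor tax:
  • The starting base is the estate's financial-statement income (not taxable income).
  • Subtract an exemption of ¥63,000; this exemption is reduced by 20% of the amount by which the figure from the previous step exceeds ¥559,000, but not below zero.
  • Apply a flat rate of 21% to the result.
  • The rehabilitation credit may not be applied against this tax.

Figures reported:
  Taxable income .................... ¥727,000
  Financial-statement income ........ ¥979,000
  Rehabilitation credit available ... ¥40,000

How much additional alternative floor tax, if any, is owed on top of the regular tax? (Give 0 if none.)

Regular tax:
  ¥190,000 × 15% = ¥28,500
  ¥298,000 × 22% = ¥65,560
  ¥239,000 × 34% = ¥81,260
  → ¥175,320
  Less rehabilitation credit ¥40,000 → ¥135,320

Alternative floor tax:
  Base (financial-statement income): ¥979,000
  Exemption: 20% × (¥979,000 − ¥559,000) = ¥84,000 ≥ ¥63,000, so the exemption is fully phased out
  Base: ¥979,000 − ¥0 = ¥979,000
  ¥979,000 × 21% = ¥205,590

Excess of alternative floor tax over regular tax: ¥205,590 − ¥135,320 = ¥70,270.

¥70,270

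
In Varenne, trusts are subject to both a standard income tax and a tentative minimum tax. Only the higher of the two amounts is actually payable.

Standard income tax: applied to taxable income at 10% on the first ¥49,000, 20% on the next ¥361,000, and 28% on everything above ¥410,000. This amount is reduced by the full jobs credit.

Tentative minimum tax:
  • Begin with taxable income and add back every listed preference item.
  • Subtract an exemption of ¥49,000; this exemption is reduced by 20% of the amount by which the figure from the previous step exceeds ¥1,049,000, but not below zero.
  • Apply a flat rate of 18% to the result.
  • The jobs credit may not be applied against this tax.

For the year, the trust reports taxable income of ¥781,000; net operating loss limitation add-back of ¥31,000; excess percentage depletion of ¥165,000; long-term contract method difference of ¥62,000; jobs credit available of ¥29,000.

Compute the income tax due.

Standard income tax:
  ¥49,000 × 10% = ¥4,900
  ¥361,000 × 20% = ¥72,200
  ¥371,000 × 28% = ¥103,880
  → ¥180,980
  Less jobs credit ¥29,000 → ¥151,980

Tentative minimum tax:
  Adjusted income: ¥781,000 + ¥31,000 + ¥165,000 + ¥62,000 = ¥1,039,000
  Exemption: ¥1,039,000 ≤ ¥1,049,000, so full ¥49,000 applies
  Base: ¥1,039,000 − ¥49,000 = ¥990,000
  ¥990,000 × 18% = ¥178,200

¥178,200 > ¥151,980, so the tentative minimum tax is the binding amount.

¥178,200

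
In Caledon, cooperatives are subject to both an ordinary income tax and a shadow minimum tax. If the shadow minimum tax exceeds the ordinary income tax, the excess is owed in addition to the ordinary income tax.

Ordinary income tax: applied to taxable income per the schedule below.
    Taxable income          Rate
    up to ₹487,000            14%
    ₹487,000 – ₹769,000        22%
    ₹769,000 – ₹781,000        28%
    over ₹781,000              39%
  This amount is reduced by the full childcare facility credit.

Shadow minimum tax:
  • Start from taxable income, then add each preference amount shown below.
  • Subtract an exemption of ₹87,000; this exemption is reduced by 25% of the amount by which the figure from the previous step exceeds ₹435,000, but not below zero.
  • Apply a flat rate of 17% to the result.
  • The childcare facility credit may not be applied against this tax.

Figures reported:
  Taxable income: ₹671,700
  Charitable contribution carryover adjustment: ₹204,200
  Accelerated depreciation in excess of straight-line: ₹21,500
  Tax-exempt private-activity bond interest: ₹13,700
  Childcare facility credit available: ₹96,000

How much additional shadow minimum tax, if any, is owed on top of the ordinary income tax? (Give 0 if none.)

Ordinary income tax:
  ₹487,000 × 14% = ₹68,180
  ₹184,700 × 22% = ₹40,634
  → ₹108,814
  Less childcare facility credit ₹96,000 → ₹12,814

Shadow minimum tax:
  Adjusted income: ₹671,700 + ₹204,200 + ₹21,500 + ₹13,700 = ₹911,100
  Exemption: 25% × (₹911,100 − ₹435,000) = ₹119,025 ≥ ₹87,000, so the exemption is fully phased out
  Base: ₹911,100 − ₹0 = ₹911,100
  ₹911,100 × 17% = ₹154,887

Excess of shadow minimum tax over ordinary income tax: ₹154,887 − ₹12,814 = ₹142,073.

₹142,073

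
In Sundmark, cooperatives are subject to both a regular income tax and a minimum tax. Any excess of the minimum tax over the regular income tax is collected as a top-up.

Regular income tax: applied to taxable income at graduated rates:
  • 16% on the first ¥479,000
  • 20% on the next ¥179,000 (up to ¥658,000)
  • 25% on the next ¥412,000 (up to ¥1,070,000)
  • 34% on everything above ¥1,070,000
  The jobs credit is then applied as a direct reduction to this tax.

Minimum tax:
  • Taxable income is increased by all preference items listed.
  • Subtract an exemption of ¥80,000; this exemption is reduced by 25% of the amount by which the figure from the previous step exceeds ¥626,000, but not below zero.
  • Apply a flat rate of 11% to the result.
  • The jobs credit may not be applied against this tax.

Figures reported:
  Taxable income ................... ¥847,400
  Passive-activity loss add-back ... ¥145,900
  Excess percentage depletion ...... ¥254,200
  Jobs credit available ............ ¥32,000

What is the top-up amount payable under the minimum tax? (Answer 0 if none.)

¥9,435

Minimum tax:
  Adjusted income: ¥847,400 + ¥145,900 + ¥254,200 = ¥1,247,500
  Exemption: 25% × (¥1,247,500 − ¥626,000) = ¥155,375 ≥ ¥80,000, so the exemption is fully phased out
  Base: ¥1,247,500 − ¥0 = ¥1,247,500
  ¥1,247,500 × 11% = ¥137,225

Regular income tax:
  ¥479,000 × 16% = ¥76,640
  ¥179,000 × 20% = ¥35,800
  ¥189,400 × 25% = ¥47,350
  → ¥159,790
  Less jobs credit ¥32,000 → ¥127,790

Excess of minimum tax over regular income tax: ¥137,225 − ¥127,790 = ¥9,435.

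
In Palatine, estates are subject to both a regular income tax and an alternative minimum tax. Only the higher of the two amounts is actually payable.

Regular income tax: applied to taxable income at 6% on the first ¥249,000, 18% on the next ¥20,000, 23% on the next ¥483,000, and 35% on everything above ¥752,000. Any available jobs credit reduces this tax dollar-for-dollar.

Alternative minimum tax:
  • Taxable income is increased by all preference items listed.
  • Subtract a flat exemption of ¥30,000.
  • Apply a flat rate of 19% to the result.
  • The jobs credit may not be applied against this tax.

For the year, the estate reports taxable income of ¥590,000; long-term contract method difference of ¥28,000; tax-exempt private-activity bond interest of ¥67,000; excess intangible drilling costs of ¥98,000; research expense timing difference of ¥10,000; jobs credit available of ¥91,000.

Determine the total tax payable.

Alternative minimum tax:
  Adjusted income: ¥590,000 + ¥28,000 + ¥67,000 + ¥98,000 + ¥10,000 = ¥793,000
  Less exemption ¥30,000 → base ¥763,000
  ¥763,000 × 19% = ¥144,970

Regular income tax:
  ¥249,000 × 6% = ¥14,940
  ¥20,000 × 18% = ¥3,600
  ¥321,000 × 23% = ¥73,830
  → ¥92,370
  Less jobs credit ¥91,000 → ¥1,370

¥144,970 > ¥1,370, so the alternative minimum tax is the binding amount.

¥144,970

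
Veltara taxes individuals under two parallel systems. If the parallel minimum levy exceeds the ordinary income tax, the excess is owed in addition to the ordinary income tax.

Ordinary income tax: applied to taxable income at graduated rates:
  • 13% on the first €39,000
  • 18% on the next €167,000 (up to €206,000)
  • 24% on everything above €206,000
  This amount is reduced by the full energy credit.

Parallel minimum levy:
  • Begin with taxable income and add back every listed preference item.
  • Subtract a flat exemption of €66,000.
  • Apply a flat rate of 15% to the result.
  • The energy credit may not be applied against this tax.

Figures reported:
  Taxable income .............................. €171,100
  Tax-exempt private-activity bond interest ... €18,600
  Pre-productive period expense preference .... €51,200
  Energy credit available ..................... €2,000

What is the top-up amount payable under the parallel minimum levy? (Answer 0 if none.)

Parallel minimum levy:
  Adjusted income: €171,100 + €18,600 + €51,200 = €240,900
  Less exemption €66,000 → base €174,900
  €174,900 × 15% = €26,235

Ordinary income tax:
  €39,000 × 13% = €5,070
  €132,100 × 18% = €23,778
  → €28,848
  Less energy credit €2,000 → €26,848

€26,235 ≤ €26,848, so no add-on is due.

€0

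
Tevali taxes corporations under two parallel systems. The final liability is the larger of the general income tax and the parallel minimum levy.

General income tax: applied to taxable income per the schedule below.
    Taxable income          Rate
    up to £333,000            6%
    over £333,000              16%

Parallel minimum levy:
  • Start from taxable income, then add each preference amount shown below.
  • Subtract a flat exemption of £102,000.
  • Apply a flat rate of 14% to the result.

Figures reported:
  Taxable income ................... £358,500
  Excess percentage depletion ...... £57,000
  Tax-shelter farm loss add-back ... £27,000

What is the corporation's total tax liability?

£47,670

General income tax:
  £333,000 × 6% = £19,980
  £25,500 × 16% = £4,080
  → £24,060

Parallel minimum levy:
  Adjusted income: £358,500 + £57,000 + £27,000 = £442,500
  Less exemption £102,000 → base £340,500
  £340,500 × 14% = £47,670

£47,670 > £24,060, so the parallel minimum levy is the binding amount.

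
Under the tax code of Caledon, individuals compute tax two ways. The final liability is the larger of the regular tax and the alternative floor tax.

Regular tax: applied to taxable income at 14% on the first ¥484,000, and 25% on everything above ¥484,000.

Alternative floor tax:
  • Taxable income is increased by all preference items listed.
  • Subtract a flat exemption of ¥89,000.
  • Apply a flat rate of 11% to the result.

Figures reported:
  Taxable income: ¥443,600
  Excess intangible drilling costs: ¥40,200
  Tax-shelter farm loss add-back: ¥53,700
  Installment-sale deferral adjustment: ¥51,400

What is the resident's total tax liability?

¥62,104

Regular tax:
  ¥443,600 × 14% = ¥62,104

Alternative floor tax:
  Adjusted income: ¥443,600 + ¥40,200 + ¥53,700 + ¥51,400 = ¥588,900
  Less exemption ¥89,000 → base ¥499,900
  ¥499,900 × 11% = ¥54,989

¥62,104 > ¥54,989, so the regular tax governs.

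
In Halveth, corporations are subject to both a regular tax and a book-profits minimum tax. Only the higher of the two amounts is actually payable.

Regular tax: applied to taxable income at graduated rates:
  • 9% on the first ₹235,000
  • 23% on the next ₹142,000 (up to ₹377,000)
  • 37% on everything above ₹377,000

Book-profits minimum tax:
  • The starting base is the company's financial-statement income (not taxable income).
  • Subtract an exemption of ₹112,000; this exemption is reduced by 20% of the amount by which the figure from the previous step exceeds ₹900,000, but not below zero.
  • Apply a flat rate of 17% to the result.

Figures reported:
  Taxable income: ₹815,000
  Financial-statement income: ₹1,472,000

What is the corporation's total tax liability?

₹250,240

Regular tax:
  ₹235,000 × 9% = ₹21,150
  ₹142,000 × 23% = ₹32,660
  ₹438,000 × 37% = ₹162,060
  → ₹215,870

Book-profits minimum tax:
  Base (financial-statement income): ₹1,472,000
  Exemption: 20% × (₹1,472,000 − ₹900,000) = ₹114,400 ≥ ₹112,000, so the exemption is fully phased out
  Base: ₹1,472,000 − ₹0 = ₹1,472,000
  ₹1,472,000 × 17% = ₹250,240

₹250,240 > ₹215,870, so the book-profits minimum tax is the binding amount.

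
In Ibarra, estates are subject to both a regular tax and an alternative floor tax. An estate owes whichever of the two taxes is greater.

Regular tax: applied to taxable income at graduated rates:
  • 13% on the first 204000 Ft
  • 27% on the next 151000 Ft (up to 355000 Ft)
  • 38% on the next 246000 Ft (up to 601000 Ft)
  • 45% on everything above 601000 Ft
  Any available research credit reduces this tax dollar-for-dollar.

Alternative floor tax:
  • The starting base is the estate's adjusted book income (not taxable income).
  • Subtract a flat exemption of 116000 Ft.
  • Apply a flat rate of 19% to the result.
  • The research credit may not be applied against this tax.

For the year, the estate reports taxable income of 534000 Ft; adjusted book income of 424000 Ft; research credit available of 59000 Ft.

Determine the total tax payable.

76310 Ft

Regular tax:
  204000 Ft × 13% = 26520 Ft
  151000 Ft × 27% = 40770 Ft
  179000 Ft × 38% = 68020 Ft
  → 135310 Ft
  Less research credit 59000 Ft → 76310 Ft

Alternative floor tax:
  Base (adjusted book income): 424000 Ft
  Less exemption 116000 Ft → base 308000 Ft
  308000 Ft × 19% = 58520 Ft

76310 Ft > 58520 Ft, so the regular tax governs.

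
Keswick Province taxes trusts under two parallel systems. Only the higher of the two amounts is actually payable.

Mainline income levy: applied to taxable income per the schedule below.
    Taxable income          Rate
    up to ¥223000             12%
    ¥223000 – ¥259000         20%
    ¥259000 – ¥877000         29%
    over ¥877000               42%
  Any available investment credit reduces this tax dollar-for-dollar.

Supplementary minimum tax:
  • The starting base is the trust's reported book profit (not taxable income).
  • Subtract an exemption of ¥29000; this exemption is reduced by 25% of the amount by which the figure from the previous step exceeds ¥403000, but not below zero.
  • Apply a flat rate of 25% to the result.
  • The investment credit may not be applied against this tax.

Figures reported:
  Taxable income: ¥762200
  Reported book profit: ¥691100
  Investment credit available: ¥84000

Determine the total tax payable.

Mainline income levy:
  ¥223000 × 12% = ¥26760
  ¥36000 × 20% = ¥7200
  ¥503200 × 29% = ¥145928
  → ¥179888
  Less investment credit ¥84000 → ¥95888

Supplementary minimum tax:
  Base (reported book profit): ¥691100
  Exemption: 25% × (¥691100 − ¥403000) = ¥72025 ≥ ¥29000, so the exemption is fully phased out
  Base: ¥691100 − ¥0 = ¥691100
  ¥691100 × 25% = ¥172775

¥172775 > ¥95888, so the supplementary minimum tax is the binding amount.

¥172775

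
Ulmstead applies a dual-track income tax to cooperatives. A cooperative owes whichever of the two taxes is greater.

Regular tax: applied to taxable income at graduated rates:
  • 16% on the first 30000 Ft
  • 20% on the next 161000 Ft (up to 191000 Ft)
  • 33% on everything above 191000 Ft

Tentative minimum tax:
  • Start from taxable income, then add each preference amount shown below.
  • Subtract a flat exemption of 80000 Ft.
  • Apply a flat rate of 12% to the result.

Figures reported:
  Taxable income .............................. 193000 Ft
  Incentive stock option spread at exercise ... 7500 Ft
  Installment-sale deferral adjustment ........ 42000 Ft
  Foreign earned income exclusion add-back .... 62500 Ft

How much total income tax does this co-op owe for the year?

Regular tax:
  30000 Ft × 16% = 4800 Ft
  161000 Ft × 20% = 32200 Ft
  2000 Ft × 33% = 660 Ft
  → 37660 Ft

Tentative minimum tax:
  Adjusted income: 193000 Ft + 7500 Ft + 42000 Ft + 62500 Ft = 305000 Ft
  Less exemption 80000 Ft → base 225000 Ft
  225000 Ft × 12% = 27000 Ft

37660 Ft > 27000 Ft, so the regular tax governs.

37660 Ft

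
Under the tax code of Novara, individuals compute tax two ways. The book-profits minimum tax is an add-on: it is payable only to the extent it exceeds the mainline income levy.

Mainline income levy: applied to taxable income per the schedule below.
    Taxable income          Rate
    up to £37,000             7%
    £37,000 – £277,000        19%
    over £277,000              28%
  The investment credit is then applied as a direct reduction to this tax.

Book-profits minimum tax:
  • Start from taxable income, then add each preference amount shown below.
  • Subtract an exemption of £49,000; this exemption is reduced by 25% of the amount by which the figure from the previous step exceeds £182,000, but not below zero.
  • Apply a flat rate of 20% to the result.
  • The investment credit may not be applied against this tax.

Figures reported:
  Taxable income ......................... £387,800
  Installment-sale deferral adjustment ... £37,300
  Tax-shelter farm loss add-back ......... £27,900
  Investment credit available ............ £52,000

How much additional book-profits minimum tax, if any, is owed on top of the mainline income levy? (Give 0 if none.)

£63,386

Mainline income levy:
  £37,000 × 7% = £2,590
  £240,000 × 19% = £45,600
  £110,800 × 28% = £31,024
  → £79,214
  Less investment credit £52,000 → £27,214

Book-profits minimum tax:
  Adjusted income: £387,800 + £37,300 + £27,900 = £453,000
  Exemption: 25% × (£453,000 − £182,000) = £67,750 ≥ £49,000, so the exemption is fully phased out
  Base: £453,000 − £0 = £453,000
  £453,000 × 20% = £90,600

Excess of book-profits minimum tax over mainline income levy: £90,600 − £27,214 = £63,386.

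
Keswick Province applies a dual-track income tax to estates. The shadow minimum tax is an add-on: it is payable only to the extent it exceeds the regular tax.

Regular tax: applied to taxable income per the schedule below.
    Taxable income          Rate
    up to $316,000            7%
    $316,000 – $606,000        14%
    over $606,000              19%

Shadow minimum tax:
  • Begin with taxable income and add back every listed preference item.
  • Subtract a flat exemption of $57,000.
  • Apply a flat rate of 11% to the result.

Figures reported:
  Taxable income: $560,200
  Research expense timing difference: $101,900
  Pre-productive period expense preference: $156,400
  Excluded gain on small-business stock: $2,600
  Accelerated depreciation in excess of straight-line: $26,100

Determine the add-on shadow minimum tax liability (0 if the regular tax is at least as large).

Regular tax:
  $316,000 × 7% = $22,120
  $244,200 × 14% = $34,188
  → $56,308

Shadow minimum tax:
  Adjusted income: $560,200 + $101,900 + $156,400 + $2,600 + $26,100 = $847,200
  Less exemption $57,000 → base $790,200
  $790,200 × 11% = $86,922

Excess of shadow minimum tax over regular tax: $86,922 − $56,308 = $30,614.

$30,614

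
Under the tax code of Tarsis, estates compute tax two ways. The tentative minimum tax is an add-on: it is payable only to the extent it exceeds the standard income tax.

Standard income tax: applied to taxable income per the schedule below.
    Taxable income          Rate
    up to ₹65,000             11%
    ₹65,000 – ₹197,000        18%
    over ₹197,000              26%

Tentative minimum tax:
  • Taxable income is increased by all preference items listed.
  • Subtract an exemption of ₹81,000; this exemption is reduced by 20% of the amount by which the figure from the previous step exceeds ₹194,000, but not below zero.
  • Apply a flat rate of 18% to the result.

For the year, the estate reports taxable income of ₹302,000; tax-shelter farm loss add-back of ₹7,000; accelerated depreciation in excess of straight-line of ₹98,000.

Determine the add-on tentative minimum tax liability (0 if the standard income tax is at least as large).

₹8,138

Tentative minimum tax:
  Adjusted income: ₹302,000 + ₹7,000 + ₹98,000 = ₹407,000
  Exemption: ₹81,000 − 20% × (₹407,000 − ₹194,000) = ₹81,000 − ₹42,600 = ₹38,400
  Base: ₹407,000 − ₹38,400 = ₹368,600
  ₹368,600 × 18% = ₹66,348

Standard income tax:
  ₹65,000 × 11% = ₹7,150
  ₹132,000 × 18% = ₹23,760
  ₹105,000 × 26% = ₹27,300
  → ₹58,210

Excess of tentative minimum tax over standard income tax: ₹66,348 − ₹58,210 = ₹8,138.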